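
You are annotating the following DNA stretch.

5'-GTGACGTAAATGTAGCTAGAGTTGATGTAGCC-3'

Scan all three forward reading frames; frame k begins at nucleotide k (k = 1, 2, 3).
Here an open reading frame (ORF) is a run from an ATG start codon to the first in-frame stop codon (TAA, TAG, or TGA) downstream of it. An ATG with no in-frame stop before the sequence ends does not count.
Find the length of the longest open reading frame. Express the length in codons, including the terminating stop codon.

Frame 1: GTG ACG TAA ATG TAG CTA GAG TTG ATG TAG — ATG at 10, stop TAG at 13 → 6 nt; ATG at 25, stop TAG at 28 → 6 nt.
Frame 2: TGA CGT AAA TGT AGC TAG AGT TGA TGT AGC — no ATG→stop ORF.
Frame 3: GAC GTA AAT GTA GCT AGA GTT GAT GTA GCC — no ATG→stop ORF.
Longest: frame 1, positions 10–15, 6 nt = 2 codons = 1 aa. → 2 codons.

2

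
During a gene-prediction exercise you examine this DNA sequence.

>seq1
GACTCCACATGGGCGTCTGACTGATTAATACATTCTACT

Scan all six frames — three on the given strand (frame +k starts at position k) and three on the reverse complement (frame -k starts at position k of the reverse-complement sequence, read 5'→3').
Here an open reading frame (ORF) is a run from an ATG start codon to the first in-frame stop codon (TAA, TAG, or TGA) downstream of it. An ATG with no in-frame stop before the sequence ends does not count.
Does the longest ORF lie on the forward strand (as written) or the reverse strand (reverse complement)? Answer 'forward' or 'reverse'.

Reverse complement (5'→3'): AGTAGAATGTATTAATCAGTCAGACGCCCATGTGGAGTC
Frame +1: GAC TCC ACA TGG GCG TCT GAC TGA TTA ATA CAT TCT ACT — no ATG→stop ORF.
Frame +2: ACT CCA CAT GGG CGT CTG ACT GAT TAA TAC ATT CTA — no ATG→stop ORF.
Frame +3: CTC CAC ATG GGC GTC TGA CTG ATT AAT ACA TTC TAC — ATG at 9, stop TGA at 18 → 12 nt.
Frame -1: AGT AGA ATG TAT TAA TCA GTC AGA CGC CCA TGT GGA GTC — ATG at 7, stop TAA at 13 → 9 nt.
Frame -2: GTA GAA TGT ATT AAT CAG TCA GAC GCC CAT GTG GAG — no ATG→stop ORF.
Frame -3: TAG AAT GTA TTA ATC AGT CAG ACG CCC ATG TGG AGT — no ATG→stop ORF.
Forward-strand max 12 nt; reverse-strand max 9 nt. The forward strand has the longer ORF.

forward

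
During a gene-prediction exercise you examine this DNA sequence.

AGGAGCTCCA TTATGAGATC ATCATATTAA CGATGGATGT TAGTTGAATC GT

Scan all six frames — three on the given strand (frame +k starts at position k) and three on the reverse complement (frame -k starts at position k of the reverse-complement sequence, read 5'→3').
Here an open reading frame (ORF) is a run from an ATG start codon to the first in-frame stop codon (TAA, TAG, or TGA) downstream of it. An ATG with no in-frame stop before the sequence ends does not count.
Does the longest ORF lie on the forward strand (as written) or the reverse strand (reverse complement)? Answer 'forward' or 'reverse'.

forward

Reverse complement (5'→3'): ACGATTCAACTAACATCCATCGTTAATATGATGATCTCATAATGGAGCTCCT
Frame +1: AGG AGC TCC ATT ATG AGA TCA TCA TAT TAA CGA TGG ATG TTA GTT GAA TCG — ATG at 13, stop TAA at 28 → 18 nt.
Frame +2: GGA GCT CCA TTA TGA GAT CAT CAT ATT AAC GAT GGA TGT TAG TTG AAT CGT — no ATG→stop ORF.
Frame +3: GAG CTC CAT TAT GAG ATC ATC ATA TTA ACG ATG GAT GTT AGT TGA ATC — ATG at 33, stop TGA at 45 → 15 nt.
Frame -1: ACG ATT CAA CTA ACA TCC ATC GTT AAT ATG ATG ATC TCA TAA TGG AGC TCC — ATG at 28, stop TAA at 40 → 15 nt; ATG at 31, stop TAA at 40 → 12 nt.
Frame -2: CGA TTC AAC TAA CAT CCA TCG TTA ATA TGA TGA TCT CAT AAT GGA GCT CCT — no ATG→stop ORF.
Frame -3: GAT TCA ACT AAC ATC CAT CGT TAA TAT GAT GAT CTC ATA ATG GAG CTC — no ATG→stop ORF.
Forward-strand max 18 nt; reverse-strand max 15 nt. The forward strand has the longer ORF.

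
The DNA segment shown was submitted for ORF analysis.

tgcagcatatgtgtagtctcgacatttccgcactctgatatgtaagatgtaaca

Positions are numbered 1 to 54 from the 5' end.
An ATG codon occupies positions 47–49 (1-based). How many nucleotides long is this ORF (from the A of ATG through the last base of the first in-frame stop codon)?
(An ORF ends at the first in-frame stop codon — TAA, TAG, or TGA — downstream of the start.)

Codons from position 47: ATG (47–49), TAA (50–52).
TAA is the first in-frame stop; ORF spans 47–52, 6 nucleotides.

6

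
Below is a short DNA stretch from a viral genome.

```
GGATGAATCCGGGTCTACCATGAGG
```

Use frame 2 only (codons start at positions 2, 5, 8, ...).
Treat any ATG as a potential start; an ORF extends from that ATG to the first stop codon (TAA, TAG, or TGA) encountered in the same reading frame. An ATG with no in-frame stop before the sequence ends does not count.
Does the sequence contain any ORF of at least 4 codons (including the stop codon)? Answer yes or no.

Frame 2: GAT GAA TCC GGG TCT ACC ATG AGG — no ATG→stop ORF.
Largest ORF found is 0 codons < 4, so no.

no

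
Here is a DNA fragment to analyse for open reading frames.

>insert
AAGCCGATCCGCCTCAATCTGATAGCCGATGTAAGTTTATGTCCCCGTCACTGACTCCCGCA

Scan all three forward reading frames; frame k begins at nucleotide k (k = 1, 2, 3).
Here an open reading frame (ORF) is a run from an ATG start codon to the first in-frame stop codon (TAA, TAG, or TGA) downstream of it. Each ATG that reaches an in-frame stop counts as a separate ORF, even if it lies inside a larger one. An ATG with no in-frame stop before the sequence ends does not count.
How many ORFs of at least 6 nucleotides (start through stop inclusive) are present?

1

Frame 1: AAG CCG ATC CGC CTC AAT CTG ATA GCC GAT GTA AGT TTA TGT CCC CGT CAC TGA CTC CCG — no ATG→stop ORF.
Frame 2: AGC CGA TCC GCC TCA ATC TGA TAG CCG ATG TAA GTT TAT GTC CCC GTC ACT GAC TCC CGC — ATG at 29, stop TAA at 32 → 6 nt.
Frame 3: GCC GAT CCG CCT CAA TCT GAT AGC CGA TGT AAG TTT ATG TCC CCG TCA CTG ACT CCC GCA — no ATG→stop ORF.
ORFs ≥ 6 nucleotides: frame 2 29–34 (6 nucleotides). Count = 1.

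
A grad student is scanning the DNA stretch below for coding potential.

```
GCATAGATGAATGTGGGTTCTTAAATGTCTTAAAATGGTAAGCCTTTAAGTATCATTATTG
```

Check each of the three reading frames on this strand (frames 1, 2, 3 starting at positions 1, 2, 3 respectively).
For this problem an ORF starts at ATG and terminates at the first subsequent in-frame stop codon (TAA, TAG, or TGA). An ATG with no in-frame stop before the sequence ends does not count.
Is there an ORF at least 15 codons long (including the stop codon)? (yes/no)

Frame 1: GCA TAG ATG AAT GTG GGT TCT TAA ATG TCT TAA AAT GGT AAG CCT TTA AGT ATC ATT ATT — ATG at 7, stop TAA at 22 → 18 nt; ATG at 25, stop TAA at 31 → 9 nt.
Frame 2: CAT AGA TGA ATG TGG GTT CTT AAA TGT CTT AAA ATG GTA AGC CTT TAA GTA TCA TTA TTG — ATG at 11, stop TAA at 47 → 39 nt; ATG at 35, stop TAA at 47 → 15 nt.
Frame 3: ATA GAT GAA TGT GGG TTC TTA AAT GTC TTA AAA TGG TAA GCC TTT AAG TAT CAT TAT — no ATG→stop ORF.
Largest ORF found is 13 codons < 15, so no.

no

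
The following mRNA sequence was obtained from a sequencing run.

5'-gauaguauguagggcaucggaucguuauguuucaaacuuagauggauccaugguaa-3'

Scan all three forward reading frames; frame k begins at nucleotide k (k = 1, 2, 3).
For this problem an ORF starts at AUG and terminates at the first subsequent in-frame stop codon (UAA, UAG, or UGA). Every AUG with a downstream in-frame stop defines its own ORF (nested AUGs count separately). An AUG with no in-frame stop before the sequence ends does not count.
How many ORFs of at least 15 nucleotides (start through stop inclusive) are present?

Frame 1: GAU AGU AUG UAG GGC AUC GGA UCG UUA UGU UUC AAA CUU AGA UGG AUC CAU GGU — AUG at 7, stop UAG at 10 → 6 nt.
Frame 2: AUA GUA UGU AGG GCA UCG GAU CGU UAU GUU UCA AAC UUA GAU GGA UCC AUG GUA — no AUG→stop ORF.
Frame 3: UAG UAU GUA GGG CAU CGG AUC GUU AUG UUU CAA ACU UAG AUG GAU CCA UGG UAA — AUG at 27, stop UAG at 39 → 15 nt; AUG at 42, stop UAA at 54 → 15 nt.
ORFs ≥ 15 nucleotides: frame 3 27–41 (15 nucleotides), frame 3 42–56 (15 nucleotides). Count = 2.

2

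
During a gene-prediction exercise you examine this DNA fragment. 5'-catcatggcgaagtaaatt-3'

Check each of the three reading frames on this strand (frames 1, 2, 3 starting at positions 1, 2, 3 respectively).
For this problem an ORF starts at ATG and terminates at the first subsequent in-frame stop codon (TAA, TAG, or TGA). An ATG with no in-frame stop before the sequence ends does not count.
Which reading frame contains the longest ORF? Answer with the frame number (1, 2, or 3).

Frame 1: CAT CAT GGC GAA GTA AAT — no ATG→stop ORF.
Frame 2: ATC ATG GCG AAG TAA ATT — ATG at 5, stop TAA at 14 → 12 nt.
Frame 3: TCA TGG CGA AGT AAA — no ATG→stop ORF.
Longest ORF is 12 nt in frame 2 (positions 5–16).

2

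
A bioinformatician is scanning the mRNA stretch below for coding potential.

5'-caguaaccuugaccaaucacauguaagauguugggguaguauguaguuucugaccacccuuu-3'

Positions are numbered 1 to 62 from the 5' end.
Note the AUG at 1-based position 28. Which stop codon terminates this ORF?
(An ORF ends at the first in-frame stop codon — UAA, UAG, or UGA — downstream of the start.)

UAG

Codons from position 28: AUG (28–30), UUG (31–33), GGG (34–36), UAG (37–39).
The first in-frame stop codon is UAG.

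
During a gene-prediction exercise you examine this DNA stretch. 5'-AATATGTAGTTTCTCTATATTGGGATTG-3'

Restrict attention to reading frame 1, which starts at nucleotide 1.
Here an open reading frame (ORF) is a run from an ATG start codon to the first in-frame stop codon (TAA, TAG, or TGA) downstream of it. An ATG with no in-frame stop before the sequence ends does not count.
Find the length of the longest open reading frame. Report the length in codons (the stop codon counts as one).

2

Frame 1: AAT ATG TAG TTT CTC TAT ATT GGG ATT — ATG at 4, stop TAG at 7 → 6 nt.
Longest: frame 1, positions 4–9, 6 nt = 2 codons = 1 aa. → 2 codons.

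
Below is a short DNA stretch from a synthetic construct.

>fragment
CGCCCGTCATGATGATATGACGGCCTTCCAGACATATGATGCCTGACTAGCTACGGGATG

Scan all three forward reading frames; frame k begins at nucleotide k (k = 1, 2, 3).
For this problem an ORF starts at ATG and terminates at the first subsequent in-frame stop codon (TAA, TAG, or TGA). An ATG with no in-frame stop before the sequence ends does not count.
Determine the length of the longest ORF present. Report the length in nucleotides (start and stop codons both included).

30

Frame 1: CGC CCG TCA TGA TGA TAT GAC GGC CTT CCA GAC ATA TGA TGC CTG ACT AGC TAC GGG ATG — no ATG→stop ORF.
Frame 2: GCC CGT CAT GAT GAT ATG ACG GCC TTC CAG ACA TAT GAT GCC TGA CTA GCT ACG GGA — ATG at 17, stop TGA at 44 → 30 nt.
Frame 3: CCC GTC ATG ATG ATA TGA CGG CCT TCC AGA CAT ATG ATG CCT GAC TAG CTA CGG GAT — ATG at 9, stop TGA at 18 → 12 nt; ATG at 12, stop TGA at 18 → 9 nt; ATG at 36, stop TAG at 48 → 15 nt; ATG at 39, stop TAG at 48 → 12 nt.
Longest: frame 2, positions 17–46, 30 nt = 10 codons = 9 aa. → 30 nucleotides.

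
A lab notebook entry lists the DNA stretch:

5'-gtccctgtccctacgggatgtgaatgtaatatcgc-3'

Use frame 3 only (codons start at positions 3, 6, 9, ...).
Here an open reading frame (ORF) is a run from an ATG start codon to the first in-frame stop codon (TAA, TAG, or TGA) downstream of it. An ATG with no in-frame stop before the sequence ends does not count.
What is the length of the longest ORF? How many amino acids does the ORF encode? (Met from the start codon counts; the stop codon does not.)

Frame 3: CCC TGT CCC TAC GGG ATG TGA ATG TAA TAT CGC — ATG at 18, stop TGA at 21 → 6 nt; ATG at 24, stop TAA at 27 → 6 nt.
Longest: frame 3, positions 18–23, 6 nt = 2 codons = 1 aa. → 1 amino acids.

1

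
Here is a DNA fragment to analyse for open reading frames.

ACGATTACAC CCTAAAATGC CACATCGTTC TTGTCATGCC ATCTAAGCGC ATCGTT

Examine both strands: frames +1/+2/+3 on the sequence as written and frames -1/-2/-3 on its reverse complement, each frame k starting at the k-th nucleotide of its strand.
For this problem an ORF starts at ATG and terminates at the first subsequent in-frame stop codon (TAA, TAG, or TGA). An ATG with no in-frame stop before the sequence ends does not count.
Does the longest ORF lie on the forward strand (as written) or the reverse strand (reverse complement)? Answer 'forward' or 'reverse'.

Reverse complement (5'→3'): AACGATGCGCTTAGATGGCATGACAAGAACGATGTGGCATTTTAGGGTGTAATCGT
Frame +1: ACG ATT ACA CCC TAA AAT GCC ACA TCG TTC TTG TCA TGC CAT CTA AGC GCA TCG — no ATG→stop ORF.
Frame +2: CGA TTA CAC CCT AAA ATG CCA CAT CGT TCT TGT CAT GCC ATC TAA GCG CAT CGT — ATG at 17, stop TAA at 44 → 30 nt.
Frame +3: GAT TAC ACC CTA AAA TGC CAC ATC GTT CTT GTC ATG CCA TCT AAG CGC ATC GTT — no ATG→stop ORF.
Frame -1: AAC GAT GCG CTT AGA TGG CAT GAC AAG AAC GAT GTG GCA TTT TAG GGT GTA ATC — no ATG→stop ORF.
Frame -2: ACG ATG CGC TTA GAT GGC ATG ACA AGA ACG ATG TGG CAT TTT AGG GTG TAA TCG — ATG at 5, stop TAA at 50 → 48 nt; ATG at 20, stop TAA at 50 → 33 nt; ATG at 32, stop TAA at 50 → 21 nt.
Frame -3: CGA TGC GCT TAG ATG GCA TGA CAA GAA CGA TGT GGC ATT TTA GGG TGT AAT CGT — ATG at 15, stop TGA at 21 → 9 nt.
Forward-strand max 30 nt; reverse-strand max 48 nt. The reverse strand has the longer ORF.

reverse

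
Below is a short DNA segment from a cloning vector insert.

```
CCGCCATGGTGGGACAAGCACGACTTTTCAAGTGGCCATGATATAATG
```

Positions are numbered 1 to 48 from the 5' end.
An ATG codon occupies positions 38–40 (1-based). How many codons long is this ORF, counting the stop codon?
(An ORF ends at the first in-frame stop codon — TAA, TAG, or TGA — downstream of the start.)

3

Codons from position 38: ATG (38–40), ATA (41–43), TAA (44–46).
TAA is the first in-frame stop; that's 3 codons including the stop.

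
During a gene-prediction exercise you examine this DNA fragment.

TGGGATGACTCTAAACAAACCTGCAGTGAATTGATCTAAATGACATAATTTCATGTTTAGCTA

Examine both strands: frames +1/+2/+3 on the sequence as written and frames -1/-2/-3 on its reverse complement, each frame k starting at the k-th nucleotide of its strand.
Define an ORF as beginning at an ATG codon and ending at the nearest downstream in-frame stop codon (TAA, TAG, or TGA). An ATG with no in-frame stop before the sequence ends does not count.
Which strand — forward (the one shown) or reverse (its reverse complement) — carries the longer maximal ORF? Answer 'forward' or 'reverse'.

Reverse complement (5'→3'): TAGCTAAACATGAAATTATGTCATTTAGATCAATTCACTGCAGGTTTGTTTAGAGTCATCCCA
Frame +1: TGG GAT GAC TCT AAA CAA ACC TGC AGT GAA TTG ATC TAA ATG ACA TAA TTT CAT GTT TAG CTA — ATG at 40, stop TAA at 46 → 9 nt.
Frame +2: GGG ATG ACT CTA AAC AAA CCT GCA GTG AAT TGA TCT AAA TGA CAT AAT TTC ATG TTT AGC — ATG at 5, stop TGA at 32 → 30 nt.
Frame +3: GGA TGA CTC TAA ACA AAC CTG CAG TGA ATT GAT CTA AAT GAC ATA ATT TCA TGT TTA GCT — no ATG→stop ORF.
Frame -1: TAG CTA AAC ATG AAA TTA TGT CAT TTA GAT CAA TTC ACT GCA GGT TTG TTT AGA GTC ATC CCA — no ATG→stop ORF.
Frame -2: AGC TAA ACA TGA AAT TAT GTC ATT TAG ATC AAT TCA CTG CAG GTT TGT TTA GAG TCA TCC — no ATG→stop ORF.
Frame -3: GCT AAA CAT GAA ATT ATG TCA TTT AGA TCA ATT CAC TGC AGG TTT GTT TAG AGT CAT CCC — ATG at 18, stop TAG at 51 → 36 nt.
Forward-strand max 30 nt; reverse-strand max 36 nt. The reverse strand has the longer ORF.

reverse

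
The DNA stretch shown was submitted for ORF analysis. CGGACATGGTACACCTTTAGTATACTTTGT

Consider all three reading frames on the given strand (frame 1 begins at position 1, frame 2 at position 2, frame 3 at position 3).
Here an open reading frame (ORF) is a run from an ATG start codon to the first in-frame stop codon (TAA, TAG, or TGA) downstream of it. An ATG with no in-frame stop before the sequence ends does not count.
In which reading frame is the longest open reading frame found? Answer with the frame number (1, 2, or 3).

3

Frame 1: CGG ACA TGG TAC ACC TTT AGT ATA CTT TGT — no ATG→stop ORF.
Frame 2: GGA CAT GGT ACA CCT TTA GTA TAC TTT — no ATG→stop ORF.
Frame 3: GAC ATG GTA CAC CTT TAG TAT ACT TTG — ATG at 6, stop TAG at 18 → 15 nt.
Longest ORF is 15 nt in frame 3 (positions 6–20).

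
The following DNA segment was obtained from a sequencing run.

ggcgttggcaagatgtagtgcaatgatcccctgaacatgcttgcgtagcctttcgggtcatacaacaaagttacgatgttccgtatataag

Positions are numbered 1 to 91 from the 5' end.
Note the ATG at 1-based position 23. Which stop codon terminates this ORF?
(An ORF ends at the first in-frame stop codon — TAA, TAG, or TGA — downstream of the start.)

TGA

Codons from position 23: ATG (23–25), ATC (26–28), CCC (29–31), TGA (32–34).
The first in-frame stop codon is TGA.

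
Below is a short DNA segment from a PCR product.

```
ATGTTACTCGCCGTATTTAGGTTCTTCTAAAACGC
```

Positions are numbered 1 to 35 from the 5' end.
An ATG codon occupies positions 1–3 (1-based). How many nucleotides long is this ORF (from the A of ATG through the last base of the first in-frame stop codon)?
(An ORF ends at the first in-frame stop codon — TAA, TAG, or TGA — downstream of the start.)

Codons from position 1: ATG (1–3), TTA (4–6), CTC (7–9), GCC (10–12), GTA (13–15), TTT (16–18), AGG (19–21), TTC (22–24), TTC (25–27), TAA (28–30).
TAA is the first in-frame stop; ORF spans 1–30, 30 nucleotides.

30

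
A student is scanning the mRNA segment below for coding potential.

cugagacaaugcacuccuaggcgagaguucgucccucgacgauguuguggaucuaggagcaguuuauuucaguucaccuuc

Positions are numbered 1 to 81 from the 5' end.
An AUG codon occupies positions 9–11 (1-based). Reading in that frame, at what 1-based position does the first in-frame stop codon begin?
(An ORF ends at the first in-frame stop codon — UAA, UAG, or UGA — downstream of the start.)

18

Codons from position 9: AUG (9–11), CAC (12–14), UCC (15–17), UAG (18–20).
UAG is a stop codon; it begins at position 18.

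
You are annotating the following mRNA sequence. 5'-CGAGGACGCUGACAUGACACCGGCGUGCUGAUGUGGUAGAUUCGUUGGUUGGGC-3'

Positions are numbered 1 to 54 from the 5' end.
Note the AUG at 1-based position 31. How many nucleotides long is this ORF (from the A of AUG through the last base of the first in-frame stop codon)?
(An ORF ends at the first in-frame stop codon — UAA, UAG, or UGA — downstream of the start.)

Codons from position 31: AUG (31–33), UGG (34–36), UAG (37–39).
UAG is the first in-frame stop; ORF spans 31–39, 9 nucleotides.

9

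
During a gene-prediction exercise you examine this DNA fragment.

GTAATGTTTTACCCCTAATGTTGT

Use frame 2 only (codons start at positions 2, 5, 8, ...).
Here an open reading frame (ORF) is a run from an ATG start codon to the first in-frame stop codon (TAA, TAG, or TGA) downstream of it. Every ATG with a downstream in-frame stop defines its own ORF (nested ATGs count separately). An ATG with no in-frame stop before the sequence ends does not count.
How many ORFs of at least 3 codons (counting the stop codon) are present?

0

Frame 2: TAA TGT TTT ACC CCT AAT GTT — no ATG→stop ORF.
No ORF reaches 3 codons. Count = 0.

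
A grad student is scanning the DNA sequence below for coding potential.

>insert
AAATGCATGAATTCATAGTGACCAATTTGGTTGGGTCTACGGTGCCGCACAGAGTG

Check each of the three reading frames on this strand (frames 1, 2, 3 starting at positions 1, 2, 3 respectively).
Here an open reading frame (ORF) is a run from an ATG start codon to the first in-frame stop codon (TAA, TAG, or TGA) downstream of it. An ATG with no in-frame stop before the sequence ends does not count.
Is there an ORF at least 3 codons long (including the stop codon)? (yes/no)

Frame 1: AAA TGC ATG AAT TCA TAG TGA CCA ATT TGG TTG GGT CTA CGG TGC CGC ACA GAG — ATG at 7, stop TAG at 16 → 12 nt.
Frame 2: AAT GCA TGA ATT CAT AGT GAC CAA TTT GGT TGG GTC TAC GGT GCC GCA CAG AGT — no ATG→stop ORF.
Frame 3: ATG CAT GAA TTC ATA GTG ACC AAT TTG GTT GGG TCT ACG GTG CCG CAC AGA GTG — no ATG→stop ORF.
Frame 1 has an ORF of 4 codons (positions 7–18) ≥ 3, so yes.

yes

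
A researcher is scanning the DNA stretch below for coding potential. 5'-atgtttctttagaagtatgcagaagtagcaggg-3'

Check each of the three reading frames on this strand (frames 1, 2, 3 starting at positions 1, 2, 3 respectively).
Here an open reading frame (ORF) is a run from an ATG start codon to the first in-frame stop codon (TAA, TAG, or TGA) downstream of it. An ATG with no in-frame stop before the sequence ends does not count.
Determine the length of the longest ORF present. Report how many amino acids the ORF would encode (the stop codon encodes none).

Frame 1: ATG TTT CTT TAG AAG TAT GCA GAA GTA GCA GGG — ATG at 1, stop TAG at 10 → 12 nt.
Frame 2: TGT TTC TTT AGA AGT ATG CAG AAG TAG CAG — ATG at 17, stop TAG at 26 → 12 nt.
Frame 3: GTT TCT TTA GAA GTA TGC AGA AGT AGC AGG — no ATG→stop ORF.
Longest: frame 1, positions 1–12, 12 nt = 4 codons = 3 aa. → 3 amino acids.

3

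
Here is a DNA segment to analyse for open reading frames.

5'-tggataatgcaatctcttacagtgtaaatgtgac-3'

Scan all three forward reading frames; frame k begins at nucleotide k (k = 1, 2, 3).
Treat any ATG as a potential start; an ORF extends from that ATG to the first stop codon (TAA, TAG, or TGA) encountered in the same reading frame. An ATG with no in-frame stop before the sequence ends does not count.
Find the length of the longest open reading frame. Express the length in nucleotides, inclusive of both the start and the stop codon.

21

Frame 1: TGG ATA ATG CAA TCT CTT ACA GTG TAA ATG TGA — ATG at 7, stop TAA at 25 → 21 nt; ATG at 28, stop TGA at 31 → 6 nt.
Frame 2: GGA TAA TGC AAT CTC TTA CAG TGT AAA TGT GAC — no ATG→stop ORF.
Frame 3: GAT AAT GCA ATC TCT TAC AGT GTA AAT GTG — no ATG→stop ORF.
Longest: frame 1, positions 7–27, 21 nt = 7 codons = 6 aa. → 21 nucleotides.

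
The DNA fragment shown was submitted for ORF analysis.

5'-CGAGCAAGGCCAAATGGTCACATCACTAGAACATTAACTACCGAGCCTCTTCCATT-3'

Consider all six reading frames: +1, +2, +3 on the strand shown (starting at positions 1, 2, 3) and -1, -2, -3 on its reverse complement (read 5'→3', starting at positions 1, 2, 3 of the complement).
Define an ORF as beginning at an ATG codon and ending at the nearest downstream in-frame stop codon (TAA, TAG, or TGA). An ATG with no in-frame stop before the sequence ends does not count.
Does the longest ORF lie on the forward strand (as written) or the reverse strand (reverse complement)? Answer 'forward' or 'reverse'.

Reverse complement (5'→3'): AATGGAAGAGGCTCGGTAGTTAATGTTCTAGTGATGTGACCATTTGGCCTTGCTCG
Frame +1: CGA GCA AGG CCA AAT GGT CAC ATC ACT AGA ACA TTA ACT ACC GAG CCT CTT CCA — no ATG→stop ORF.
Frame +2: GAG CAA GGC CAA ATG GTC ACA TCA CTA GAA CAT TAA CTA CCG AGC CTC TTC CAT — ATG at 14, stop TAA at 35 → 24 nt.
Frame +3: AGC AAG GCC AAA TGG TCA CAT CAC TAG AAC ATT AAC TAC CGA GCC TCT TCC ATT — no ATG→stop ORF.
Frame -1: AAT GGA AGA GGC TCG GTA GTT AAT GTT CTA GTG ATG TGA CCA TTT GGC CTT GCT — ATG at 34, stop TGA at 37 → 6 nt.
Frame -2: ATG GAA GAG GCT CGG TAG TTA ATG TTC TAG TGA TGT GAC CAT TTG GCC TTG CTC — ATG at 2, stop TAG at 17 → 18 nt; ATG at 23, stop TAG at 29 → 9 nt.
Frame -3: TGG AAG AGG CTC GGT AGT TAA TGT TCT AGT GAT GTG ACC ATT TGG CCT TGC TCG — no ATG→stop ORF.
Forward-strand max 24 nt; reverse-strand max 18 nt. The forward strand has the longer ORF.

forward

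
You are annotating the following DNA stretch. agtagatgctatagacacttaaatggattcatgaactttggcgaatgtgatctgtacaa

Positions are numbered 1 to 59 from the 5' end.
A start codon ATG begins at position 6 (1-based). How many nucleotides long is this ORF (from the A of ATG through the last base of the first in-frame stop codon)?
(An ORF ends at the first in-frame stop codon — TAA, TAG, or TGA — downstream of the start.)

9

Codons from position 6: ATG (6–8), CTA (9–11), TAG (12–14).
TAG is the first in-frame stop; ORF spans 6–14, 9 nucleotides.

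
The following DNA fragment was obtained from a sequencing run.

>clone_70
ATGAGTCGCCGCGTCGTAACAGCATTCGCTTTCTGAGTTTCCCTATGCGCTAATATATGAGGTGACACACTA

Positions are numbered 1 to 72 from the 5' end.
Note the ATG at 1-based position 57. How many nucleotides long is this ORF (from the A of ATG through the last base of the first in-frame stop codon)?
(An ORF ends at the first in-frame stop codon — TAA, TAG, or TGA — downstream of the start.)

Codons from position 57: ATG (57–59), AGG (60–62), TGA (63–65).
TGA is the first in-frame stop; ORF spans 57–65, 9 nucleotides.

9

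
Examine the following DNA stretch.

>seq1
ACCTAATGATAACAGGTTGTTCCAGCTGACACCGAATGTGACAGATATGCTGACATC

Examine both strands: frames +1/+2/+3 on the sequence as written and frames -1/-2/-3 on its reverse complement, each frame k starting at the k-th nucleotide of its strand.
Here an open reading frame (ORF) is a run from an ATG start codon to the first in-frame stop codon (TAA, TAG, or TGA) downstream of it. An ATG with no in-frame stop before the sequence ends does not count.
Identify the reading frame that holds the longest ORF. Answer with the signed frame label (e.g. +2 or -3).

-2

Reverse complement (5'→3'): GATGTCAGCATATCTGTCACATTCGGTGTCAGCTGGAACAACCTGTTATCATTAGGT
Frame +1: ACC TAA TGA TAA CAG GTT GTT CCA GCT GAC ACC GAA TGT GAC AGA TAT GCT GAC ATC — no ATG→stop ORF.
Frame +2: CCT AAT GAT AAC AGG TTG TTC CAG CTG ACA CCG AAT GTG ACA GAT ATG CTG ACA — no ATG→stop ORF.
Frame +3: CTA ATG ATA ACA GGT TGT TCC AGC TGA CAC CGA ATG TGA CAG ATA TGC TGA CAT — ATG at 6, stop TGA at 27 → 24 nt; ATG at 36, stop TGA at 39 → 6 nt.
Frame -1: GAT GTC AGC ATA TCT GTC ACA TTC GGT GTC AGC TGG AAC AAC CTG TTA TCA TTA GGT — no ATG→stop ORF.
Frame -2: ATG TCA GCA TAT CTG TCA CAT TCG GTG TCA GCT GGA ACA ACC TGT TAT CAT TAG — ATG at 2, stop TAG at 53 → 54 nt.
Frame -3: TGT CAG CAT ATC TGT CAC ATT CGG TGT CAG CTG GAA CAA CCT GTT ATC ATT AGG — no ATG→stop ORF.
Longest ORF is 54 nt in frame -2 (positions 2–55).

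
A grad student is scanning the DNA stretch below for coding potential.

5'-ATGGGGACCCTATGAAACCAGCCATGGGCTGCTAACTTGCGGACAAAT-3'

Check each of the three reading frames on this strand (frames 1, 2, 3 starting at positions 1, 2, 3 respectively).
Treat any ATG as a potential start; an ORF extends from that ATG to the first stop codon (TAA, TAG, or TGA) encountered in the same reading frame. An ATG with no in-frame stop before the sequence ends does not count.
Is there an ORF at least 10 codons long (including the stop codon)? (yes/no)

no

Frame 1: ATG GGG ACC CTA TGA AAC CAG CCA TGG GCT GCT AAC TTG CGG ACA AAT — ATG at 1, stop TGA at 13 → 15 nt.
Frame 2: TGG GGA CCC TAT GAA ACC AGC CAT GGG CTG CTA ACT TGC GGA CAA — no ATG→stop ORF.
Frame 3: GGG GAC CCT ATG AAA CCA GCC ATG GGC TGC TAA CTT GCG GAC AAA — ATG at 12, stop TAA at 33 → 24 nt; ATG at 24, stop TAA at 33 → 12 nt.
Largest ORF found is 8 codons < 10, so no.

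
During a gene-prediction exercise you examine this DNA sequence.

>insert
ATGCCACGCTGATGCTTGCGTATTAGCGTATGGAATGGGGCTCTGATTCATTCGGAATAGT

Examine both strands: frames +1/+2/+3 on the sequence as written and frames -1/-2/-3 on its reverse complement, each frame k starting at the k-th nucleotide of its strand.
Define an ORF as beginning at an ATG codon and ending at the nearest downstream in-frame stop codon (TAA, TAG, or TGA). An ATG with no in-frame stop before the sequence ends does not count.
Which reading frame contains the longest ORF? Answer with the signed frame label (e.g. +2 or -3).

Reverse complement (5'→3'): ACTATTCCGAATGAATCAGAGCCCCATTCCATACGCTAATACGCAAGCATCAGCGTGGCAT
Frame +1: ATG CCA CGC TGA TGC TTG CGT ATT AGC GTA TGG AAT GGG GCT CTG ATT CAT TCG GAA TAG — ATG at 1, stop TGA at 10 → 12 nt.
Frame +2: TGC CAC GCT GAT GCT TGC GTA TTA GCG TAT GGA ATG GGG CTC TGA TTC ATT CGG AAT AGT — ATG at 35, stop TGA at 44 → 12 nt.
Frame +3: GCC ACG CTG ATG CTT GCG TAT TAG CGT ATG GAA TGG GGC TCT GAT TCA TTC GGA ATA — ATG at 12, stop TAG at 24 → 15 nt.
Frame -1: ACT ATT CCG AAT GAA TCA GAG CCC CAT TCC ATA CGC TAA TAC GCA AGC ATC AGC GTG GCA — no ATG→stop ORF.
Frame -2: CTA TTC CGA ATG AAT CAG AGC CCC ATT CCA TAC GCT AAT ACG CAA GCA TCA GCG TGG CAT — no ATG→stop ORF.
Frame -3: TAT TCC GAA TGA ATC AGA GCC CCA TTC CAT ACG CTA ATA CGC AAG CAT CAG CGT GGC — no ATG→stop ORF.
Longest ORF is 15 nt in frame +3 (positions 12–26).

+3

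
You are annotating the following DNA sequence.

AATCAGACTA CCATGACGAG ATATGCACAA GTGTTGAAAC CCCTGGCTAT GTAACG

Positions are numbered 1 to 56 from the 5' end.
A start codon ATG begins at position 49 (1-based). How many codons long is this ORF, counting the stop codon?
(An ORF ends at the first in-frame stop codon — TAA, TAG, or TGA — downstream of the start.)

Codons from position 49: ATG (49–51), TAA (52–54).
TAA is the first in-frame stop; that's 2 codons including the stop.

2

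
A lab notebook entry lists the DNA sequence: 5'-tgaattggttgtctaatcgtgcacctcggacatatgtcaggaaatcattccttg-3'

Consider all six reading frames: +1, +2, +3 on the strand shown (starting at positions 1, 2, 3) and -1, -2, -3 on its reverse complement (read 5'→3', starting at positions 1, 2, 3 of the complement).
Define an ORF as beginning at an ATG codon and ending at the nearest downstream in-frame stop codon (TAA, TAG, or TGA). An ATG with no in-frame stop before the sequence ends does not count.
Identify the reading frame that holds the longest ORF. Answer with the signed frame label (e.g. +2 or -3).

-1

Reverse complement (5'→3'): CAAGGAATGATTTCCTGACATATGTCCGAGGTGCACGATTAGACAACCAATTCA
Frame +1: TGA ATT GGT TGT CTA ATC GTG CAC CTC GGA CAT ATG TCA GGA AAT CAT TCC TTG — no ATG→stop ORF.
Frame +2: GAA TTG GTT GTC TAA TCG TGC ACC TCG GAC ATA TGT CAG GAA ATC ATT CCT — no ATG→stop ORF.
Frame +3: AAT TGG TTG TCT AAT CGT GCA CCT CGG ACA TAT GTC AGG AAA TCA TTC CTT — no ATG→stop ORF.
Frame -1: CAA GGA ATG ATT TCC TGA CAT ATG TCC GAG GTG CAC GAT TAG ACA ACC AAT TCA — ATG at 7, stop TGA at 16 → 12 nt; ATG at 22, stop TAG at 40 → 21 nt.
Frame -2: AAG GAA TGA TTT CCT GAC ATA TGT CCG AGG TGC ACG ATT AGA CAA CCA ATT — no ATG→stop ORF.
Frame -3: AGG AAT GAT TTC CTG ACA TAT GTC CGA GGT GCA CGA TTA GAC AAC CAA TTC — no ATG→stop ORF.
Longest ORF is 21 nt in frame -1 (positions 22–42).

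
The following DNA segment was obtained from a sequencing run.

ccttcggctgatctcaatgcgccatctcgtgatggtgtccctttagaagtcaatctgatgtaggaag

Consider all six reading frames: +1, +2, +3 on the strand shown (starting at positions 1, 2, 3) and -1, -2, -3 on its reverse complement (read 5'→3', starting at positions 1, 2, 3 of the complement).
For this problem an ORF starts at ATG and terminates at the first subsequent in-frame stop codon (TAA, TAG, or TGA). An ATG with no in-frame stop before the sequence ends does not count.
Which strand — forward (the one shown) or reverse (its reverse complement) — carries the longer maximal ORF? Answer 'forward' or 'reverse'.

forward

Reverse complement (5'→3'): CTTCCTACATCAGATTGACTTCTAAAGGGACACCATCACGAGATGGCGCATTGAGATCAGCCGAAGG
Frame +1: CCT TCG GCT GAT CTC AAT GCG CCA TCT CGT GAT GGT GTC CCT TTA GAA GTC AAT CTG ATG TAG GAA — ATG at 58, stop TAG at 61 → 6 nt.
Frame +2: CTT CGG CTG ATC TCA ATG CGC CAT CTC GTG ATG GTG TCC CTT TAG AAG TCA ATC TGA TGT AGG AAG — ATG at 17, stop TAG at 44 → 30 nt; ATG at 32, stop TAG at 44 → 15 nt.
Frame +3: TTC GGC TGA TCT CAA TGC GCC ATC TCG TGA TGG TGT CCC TTT AGA AGT CAA TCT GAT GTA GGA — no ATG→stop ORF.
Frame -1: CTT CCT ACA TCA GAT TGA CTT CTA AAG GGA CAC CAT CAC GAG ATG GCG CAT TGA GAT CAG CCG AAG — ATG at 43, stop TGA at 52 → 12 nt.
Frame -2: TTC CTA CAT CAG ATT GAC TTC TAA AGG GAC ACC ATC ACG AGA TGG CGC ATT GAG ATC AGC CGA AGG — no ATG→stop ORF.
Frame -3: TCC TAC ATC AGA TTG ACT TCT AAA GGG ACA CCA TCA CGA GAT GGC GCA TTG AGA TCA GCC GAA — no ATG→stop ORF.
Forward-strand max 30 nt; reverse-strand max 12 nt. The forward strand has the longer ORF.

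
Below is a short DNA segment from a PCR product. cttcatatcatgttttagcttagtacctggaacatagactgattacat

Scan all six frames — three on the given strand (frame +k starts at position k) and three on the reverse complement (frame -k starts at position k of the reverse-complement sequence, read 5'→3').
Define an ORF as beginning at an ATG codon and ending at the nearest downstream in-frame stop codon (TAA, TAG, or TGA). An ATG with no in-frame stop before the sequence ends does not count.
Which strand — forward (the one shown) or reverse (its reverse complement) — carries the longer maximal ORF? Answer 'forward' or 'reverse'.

reverse

Reverse complement (5'→3'): ATGTAATCAGTCTATGTTCCAGGTACTAAGCTAAAACATGATATGAAG
Frame +1: CTT CAT ATC ATG TTT TAG CTT AGT ACC TGG AAC ATA GAC TGA TTA CAT — ATG at 10, stop TAG at 16 → 9 nt.
Frame +2: TTC ATA TCA TGT TTT AGC TTA GTA CCT GGA ACA TAG ACT GAT TAC — no ATG→stop ORF.
Frame +3: TCA TAT CAT GTT TTA GCT TAG TAC CTG GAA CAT AGA CTG ATT ACA — no ATG→stop ORF.
Frame -1: ATG TAA TCA GTC TAT GTT CCA GGT ACT AAG CTA AAA CAT GAT ATG AAG — ATG at 1, stop TAA at 4 → 6 nt.
Frame -2: TGT AAT CAG TCT ATG TTC CAG GTA CTA AGC TAA AAC ATG ATA TGA — ATG at 14, stop TAA at 32 → 21 nt; ATG at 38, stop TGA at 44 → 9 nt.
Frame -3: GTA ATC AGT CTA TGT TCC AGG TAC TAA GCT AAA ACA TGA TAT GAA — no ATG→stop ORF.
Forward-strand max 9 nt; reverse-strand max 21 nt. The reverse strand has the longer ORF.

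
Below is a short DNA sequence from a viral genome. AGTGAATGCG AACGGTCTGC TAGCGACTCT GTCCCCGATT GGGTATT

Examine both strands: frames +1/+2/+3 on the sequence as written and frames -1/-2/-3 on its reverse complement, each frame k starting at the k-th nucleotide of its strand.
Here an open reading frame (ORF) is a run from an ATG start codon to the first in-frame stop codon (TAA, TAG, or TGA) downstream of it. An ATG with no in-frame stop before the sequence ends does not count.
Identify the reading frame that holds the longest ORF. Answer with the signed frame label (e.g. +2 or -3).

+3

Reverse complement (5'→3'): AATACCCAATCGGGGACAGAGTCGCTAGCAGACCGTTCGCATTCACT
Frame +1: AGT GAA TGC GAA CGG TCT GCT AGC GAC TCT GTC CCC GAT TGG GTA — no ATG→stop ORF.
Frame +2: GTG AAT GCG AAC GGT CTG CTA GCG ACT CTG TCC CCG ATT GGG TAT — no ATG→stop ORF.
Frame +3: TGA ATG CGA ACG GTC TGC TAG CGA CTC TGT CCC CGA TTG GGT ATT — ATG at 6, stop TAG at 21 → 18 nt.
Frame -1: AAT ACC CAA TCG GGG ACA GAG TCG CTA GCA GAC CGT TCG CAT TCA — no ATG→stop ORF.
Frame -2: ATA CCC AAT CGG GGA CAG AGT CGC TAG CAG ACC GTT CGC ATT CAC — no ATG→stop ORF.
Frame -3: TAC CCA ATC GGG GAC AGA GTC GCT AGC AGA CCG TTC GCA TTC ACT — no ATG→stop ORF.
Longest ORF is 18 nt in frame +3 (positions 6–23).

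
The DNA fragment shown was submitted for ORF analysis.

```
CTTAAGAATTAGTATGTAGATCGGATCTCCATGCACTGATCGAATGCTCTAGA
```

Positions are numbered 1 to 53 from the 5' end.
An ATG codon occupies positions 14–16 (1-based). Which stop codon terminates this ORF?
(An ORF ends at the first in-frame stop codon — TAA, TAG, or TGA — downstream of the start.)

TAG

Codons from position 14: ATG (14–16), TAG (17–19).
The first in-frame stop codon is TAG.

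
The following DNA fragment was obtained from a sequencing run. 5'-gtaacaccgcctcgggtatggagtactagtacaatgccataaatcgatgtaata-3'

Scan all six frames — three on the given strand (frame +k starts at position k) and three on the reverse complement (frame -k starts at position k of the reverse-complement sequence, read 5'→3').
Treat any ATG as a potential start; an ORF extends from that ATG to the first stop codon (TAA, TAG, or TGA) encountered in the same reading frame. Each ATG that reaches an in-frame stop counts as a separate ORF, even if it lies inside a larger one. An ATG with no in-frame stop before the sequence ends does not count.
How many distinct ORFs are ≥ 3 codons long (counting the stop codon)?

3

Reverse complement (5'→3'): TATTACATCGATTTATGGCATTGTACTAGTACTCCATACCCGAGGCGGTGTTAC
Frame +1: GTA ACA CCG CCT CGG GTA TGG AGT ACT AGT ACA ATG CCA TAA ATC GAT GTA ATA — ATG at 34, stop TAA at 40 → 9 nt.
Frame +2: TAA CAC CGC CTC GGG TAT GGA GTA CTA GTA CAA TGC CAT AAA TCG ATG TAA — ATG at 47, stop TAA at 50 → 6 nt.
Frame +3: AAC ACC GCC TCG GGT ATG GAG TAC TAG TAC AAT GCC ATA AAT CGA TGT AAT — ATG at 18, stop TAG at 27 → 12 nt.
Frame -1: TAT TAC ATC GAT TTA TGG CAT TGT ACT AGT ACT CCA TAC CCG AGG CGG TGT TAC — no ATG→stop ORF.
Frame -2: ATT ACA TCG ATT TAT GGC ATT GTA CTA GTA CTC CAT ACC CGA GGC GGT GTT — no ATG→stop ORF.
Frame -3: TTA CAT CGA TTT ATG GCA TTG TAC TAG TAC TCC ATA CCC GAG GCG GTG TTA — ATG at 15, stop TAG at 27 → 15 nt.
ORFs ≥ 3 codons: frame +1 34–42 (3 codons), frame +3 18–29 (4 codons), frame -3 15–29 (5 codons). Count = 3.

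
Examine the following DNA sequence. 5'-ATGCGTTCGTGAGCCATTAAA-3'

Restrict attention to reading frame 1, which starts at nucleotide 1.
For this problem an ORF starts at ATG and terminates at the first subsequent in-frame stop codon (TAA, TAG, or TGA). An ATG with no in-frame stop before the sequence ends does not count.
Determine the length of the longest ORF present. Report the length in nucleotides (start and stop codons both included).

Frame 1: ATG CGT TCG TGA GCC ATT AAA — ATG at 1, stop TGA at 10 → 12 nt.
Longest: frame 1, positions 1–12, 12 nt = 4 codons = 3 aa. → 12 nucleotides.

12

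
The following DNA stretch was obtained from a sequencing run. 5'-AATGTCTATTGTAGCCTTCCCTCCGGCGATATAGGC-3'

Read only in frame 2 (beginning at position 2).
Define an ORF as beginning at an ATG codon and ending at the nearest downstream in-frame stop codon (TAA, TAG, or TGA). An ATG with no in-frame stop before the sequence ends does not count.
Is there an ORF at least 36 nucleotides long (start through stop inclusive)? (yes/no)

Frame 2: ATG TCT ATT GTA GCC TTC CCT CCG GCG ATA TAG — ATG at 2, stop TAG at 32 → 33 nt.
Largest ORF found is 33 nucleotides < 36, so no.

no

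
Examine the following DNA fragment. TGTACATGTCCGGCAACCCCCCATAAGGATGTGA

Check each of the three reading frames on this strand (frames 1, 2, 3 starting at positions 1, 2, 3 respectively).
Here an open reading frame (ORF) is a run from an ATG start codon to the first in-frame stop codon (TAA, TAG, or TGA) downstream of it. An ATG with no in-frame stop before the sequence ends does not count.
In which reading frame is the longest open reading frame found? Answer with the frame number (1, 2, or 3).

3

Frame 1: TGT ACA TGT CCG GCA ACC CCC CAT AAG GAT GTG — no ATG→stop ORF.
Frame 2: GTA CAT GTC CGG CAA CCC CCC ATA AGG ATG TGA — ATG at 29, stop TGA at 32 → 6 nt.
Frame 3: TAC ATG TCC GGC AAC CCC CCA TAA GGA TGT — ATG at 6, stop TAA at 24 → 21 nt.
Longest ORF is 21 nt in frame 3 (positions 6–26).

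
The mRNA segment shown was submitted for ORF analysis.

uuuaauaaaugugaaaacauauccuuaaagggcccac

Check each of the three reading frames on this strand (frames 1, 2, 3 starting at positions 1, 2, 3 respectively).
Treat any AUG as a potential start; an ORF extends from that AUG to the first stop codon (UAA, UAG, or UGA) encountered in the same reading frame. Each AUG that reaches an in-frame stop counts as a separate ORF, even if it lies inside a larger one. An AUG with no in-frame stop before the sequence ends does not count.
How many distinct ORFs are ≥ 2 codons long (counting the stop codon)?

Frame 1: UUU AAU AAA UGU GAA AAC AUA UCC UUA AAG GGC CCA — no AUG→stop ORF.
Frame 2: UUA AUA AAU GUG AAA ACA UAU CCU UAA AGG GCC CAC — no AUG→stop ORF.
Frame 3: UAA UAA AUG UGA AAA CAU AUC CUU AAA GGG CCC — AUG at 9, stop UGA at 12 → 6 nt.
ORFs ≥ 2 codons: frame 3 9–14 (2 codons). Count = 1.

1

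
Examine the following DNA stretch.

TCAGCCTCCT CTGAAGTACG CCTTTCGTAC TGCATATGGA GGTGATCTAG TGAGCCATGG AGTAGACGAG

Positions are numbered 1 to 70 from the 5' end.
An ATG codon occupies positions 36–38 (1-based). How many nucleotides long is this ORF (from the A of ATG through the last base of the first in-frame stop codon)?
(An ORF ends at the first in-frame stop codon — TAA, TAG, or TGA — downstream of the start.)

15

Codons from position 36: ATG (36–38), GAG (39–41), GTG (42–44), ATC (45–47), TAG (48–50).
TAG is the first in-frame stop; ORF spans 36–50, 15 nucleotides.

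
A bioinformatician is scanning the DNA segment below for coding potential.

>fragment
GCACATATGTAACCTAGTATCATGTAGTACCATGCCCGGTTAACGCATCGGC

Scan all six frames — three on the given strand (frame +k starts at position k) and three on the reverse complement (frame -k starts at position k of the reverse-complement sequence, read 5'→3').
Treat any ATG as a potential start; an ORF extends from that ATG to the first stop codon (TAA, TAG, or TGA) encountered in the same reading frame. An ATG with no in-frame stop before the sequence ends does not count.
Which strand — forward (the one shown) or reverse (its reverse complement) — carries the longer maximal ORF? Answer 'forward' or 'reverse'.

forward

Reverse complement (5'→3'): GCCGATGCGTTAACCGGGCATGGTACTACATGATACTAGGTTACATATGTGC
Frame +1: GCA CAT ATG TAA CCT AGT ATC ATG TAG TAC CAT GCC CGG TTA ACG CAT CGG — ATG at 7, stop TAA at 10 → 6 nt; ATG at 22, stop TAG at 25 → 6 nt.
Frame +2: CAC ATA TGT AAC CTA GTA TCA TGT AGT ACC ATG CCC GGT TAA CGC ATC GGC — ATG at 32, stop TAA at 41 → 12 nt.
Frame +3: ACA TAT GTA ACC TAG TAT CAT GTA GTA CCA TGC CCG GTT AAC GCA TCG — no ATG→stop ORF.
Frame -1: GCC GAT GCG TTA ACC GGG CAT GGT ACT ACA TGA TAC TAG GTT ACA TAT GTG — no ATG→stop ORF.
Frame -2: CCG ATG CGT TAA CCG GGC ATG GTA CTA CAT GAT ACT AGG TTA CAT ATG TGC — ATG at 5, stop TAA at 11 → 9 nt.
Frame -3: CGA TGC GTT AAC CGG GCA TGG TAC TAC ATG ATA CTA GGT TAC ATA TGT — no ATG→stop ORF.
Forward-strand max 12 nt; reverse-strand max 9 nt. The forward strand has the longer ORF.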